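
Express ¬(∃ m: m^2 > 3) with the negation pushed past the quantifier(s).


¬(∀ x: φ) = ∃ x: ¬φ, and ¬(∃ x: φ) = ∀ x: ¬φ.
Apply to the existential statement.

∀ m: ¬(m^2 > 3)


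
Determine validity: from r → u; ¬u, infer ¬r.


This matches the form of modus tollens: the conclusion follows in every model of the premises.

Valid.


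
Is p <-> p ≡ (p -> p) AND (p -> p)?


Compare truth tables:
p | φ | ψ
---------
F | T | T
T | T | T
The columns φ and ψ agree on every row.

Yes, they are logically equivalent.


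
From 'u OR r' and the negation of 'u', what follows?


Disjunctive syllogism: from (P ∨ Q) and ¬P, infer Q.
One disjunct, 'u', is ruled out; the other must hold.

r


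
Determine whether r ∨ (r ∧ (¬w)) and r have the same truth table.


Compare truth tables:
r | w | φ | ψ
-------------
F | F | F | F
T | F | T | T
F | T | F | F
T | T | T | T
The columns φ and ψ agree on every row.

Yes, they are logically equivalent.


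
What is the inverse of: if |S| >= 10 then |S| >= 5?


The inverse of (P → Q) is (¬P → ¬Q). It is equivalent to the converse, not to the original.
Here P = '|S| >= 10' and Q = '|S| >= 5'.

If not (|S| >= 10), then not (|S| >= 5).


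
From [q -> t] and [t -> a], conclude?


Hypothetical syllogism: from (P → Q) and (Q → R), infer (P → R).
Chain the two implications through the shared middle term 't'.

q -> a


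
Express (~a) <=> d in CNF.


Step 1: Rewrite (¬a) ↔ d as ((¬a) → d) ∧ (d → (¬a)).
Step 2: Rewrite each implication as a disjunction.
Step 3: Eliminate any double negations (¬¬X = X).

(a | d) & ((~d) | (~a))


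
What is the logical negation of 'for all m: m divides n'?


¬(for all x: φ) = there exists x: ¬φ, and ¬(there exists x: φ) = for all x: ¬φ.
Apply to the universal statement.

there exists m: NOT(m divides n)


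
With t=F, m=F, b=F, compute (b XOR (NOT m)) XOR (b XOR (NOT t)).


Substitute t=F, m=F, b=F:
NOT m = T
b XOR (NOT m) = F XOR T = T
NOT t = T
b XOR (NOT t) = F XOR T = T
(b XOR (NOT m)) XOR (b XOR (NOT t)) = T XOR T = F

F


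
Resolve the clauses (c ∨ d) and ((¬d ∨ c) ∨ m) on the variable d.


The clauses contain complementary literals d and ¬d.
Resolution eliminates this pair and disjoins the remaining literals (merging duplicates).

(c ∨ m)


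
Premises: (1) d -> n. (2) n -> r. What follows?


Hypothetical syllogism: from (P → Q) and (Q → R), infer (P → R).
Chain the two implications through the shared middle term 'n'.

d -> r


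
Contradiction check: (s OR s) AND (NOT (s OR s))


Truth table over {s}:
s | φ
-----
F | F
T | F
Every row is false.

Yes, it is a contradiction.


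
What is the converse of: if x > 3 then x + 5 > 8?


The converse of (P → Q) is (Q → P). It is not in general equivalent to the original.
Here P = 'x > 3' and Q = 'x + 5 > 8'.

If x + 5 > 8, then x > 3.


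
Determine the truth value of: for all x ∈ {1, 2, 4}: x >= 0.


Evaluate the predicate on each element: 1:T, 2:T, 4:T.
Every element satisfies the predicate.

T


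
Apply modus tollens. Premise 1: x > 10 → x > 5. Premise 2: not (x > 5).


Modus tollens: from (P → Q) and ¬Q, infer ¬P.
Q = 'x > 5' is denied; since P → Q, P must also fail.

Not (x > 10).


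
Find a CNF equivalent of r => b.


Step 1: Rewrite r → b as ¬r ∨ b.

(~r) | b


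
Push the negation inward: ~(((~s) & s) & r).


De Morgan: the negation of a conjunction is the disjunction of the negations.
Distribute ~ across &, flipping it to |, and negate each literal.

(s | (~s)) | (~r)


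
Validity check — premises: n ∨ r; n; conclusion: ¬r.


This is affirming a disjunct (fallacy). There exist truth assignments where the premises are all true but the conclusion is false.

Invalid.


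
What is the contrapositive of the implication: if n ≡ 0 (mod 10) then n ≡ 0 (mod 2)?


The contrapositive of (P → Q) is (¬Q → ¬P); it is logically equivalent to the original.
Here P = 'n ≡ 0 (mod 10)' and Q = 'n ≡ 0 (mod 2)'.

If not (n ≡ 0 (mod 2)), then not (n ≡ 0 (mod 10)).


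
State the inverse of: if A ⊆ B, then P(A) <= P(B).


The inverse of (P → Q) is (¬P → ¬Q). It is equivalent to the converse, not to the original.
Here P = 'A ⊆ B' and Q = 'P(A) <= P(B)'.

If not (A ⊆ B), then not (P(A) <= P(B)).


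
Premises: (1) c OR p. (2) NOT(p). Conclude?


Disjunctive syllogism: from (P ∨ Q) and ¬P, infer Q.
One disjunct, 'p', is ruled out; the other must hold.

c


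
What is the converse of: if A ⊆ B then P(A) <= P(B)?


The converse of (P → Q) is (Q → P). It is not in general equivalent to the original.
Here P = 'A ⊆ B' and Q = 'P(A) <= P(B)'.

If P(A) <= P(B), then A ⊆ B.


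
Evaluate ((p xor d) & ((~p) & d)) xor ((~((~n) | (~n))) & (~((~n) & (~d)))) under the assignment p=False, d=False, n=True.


Substitute p=False, d=False, n=True:
… (earlier sub-steps elided)
~n = False
~n = False
(~n) | (~n) = False | False = False
~((~n) | (~n)) = True
~n = False
~d = True
(~n) & (~d) = False & True = False
~((~n) & (~d)) = True
(~((~n) | (~n))) & (~((~n) & (~d))) = True & True = True
((p xor d) & ((~p) & d)) xor ((~((~n) | (~n))) & (~((~n) & (~d)))) = False xor True = True

True


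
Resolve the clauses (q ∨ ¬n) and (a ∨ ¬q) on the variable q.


The clauses contain complementary literals q and ¬q.
Resolution eliminates this pair and disjoins the remaining literals (merging duplicates).

(¬n ∨ a)


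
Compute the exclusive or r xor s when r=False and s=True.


Exclusive or is true when exactly one operand is true.
Substitute: r=False, s=True.
False xor True evaluates to True.

True


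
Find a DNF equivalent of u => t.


Step 1: Rewrite u → t as ¬u ∨ t.

(~u) | t


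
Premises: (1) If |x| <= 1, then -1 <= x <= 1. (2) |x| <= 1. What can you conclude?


Modus ponens: from (P → Q) and P, infer Q.
P = '|x| <= 1' is asserted, and P → Q holds, so Q follows.

-1 <= x <= 1.


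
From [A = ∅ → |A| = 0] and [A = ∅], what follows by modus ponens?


Modus ponens: from (P → Q) and P, infer Q.
P = 'A = ∅' is asserted, and P → Q holds, so Q follows.

|A| = 0.


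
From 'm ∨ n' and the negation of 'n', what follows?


Disjunctive syllogism: from (P ∨ Q) and ¬P, infer Q.
One disjunct, 'n', is ruled out; the other must hold.

m


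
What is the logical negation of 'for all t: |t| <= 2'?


¬(for all x: φ) = there exists x: ¬φ, and ¬(there exists x: φ) = for all x: ¬φ.
Apply to the universal statement.

there exists t: NOT(|t| <= 2)


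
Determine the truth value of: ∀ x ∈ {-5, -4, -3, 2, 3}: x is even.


Evaluate the predicate on each element: -5:F, -4:T, -3:F, 2:T, 3:F.
Counterexample x = -5 fails the predicate.

F


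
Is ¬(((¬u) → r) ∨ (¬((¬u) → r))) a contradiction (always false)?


Truth table over {r, u}:
r | u | φ
---------
F | F | F
T | F | F
F | T | F
T | T | F
Every row is false.

Yes, it is a contradiction.


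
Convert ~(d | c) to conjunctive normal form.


Step 1: Apply De Morgan: ¬(d ∨ c) = ¬d ∧ ¬c.

(~d) & (~c)


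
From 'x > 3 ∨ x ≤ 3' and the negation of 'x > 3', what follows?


Disjunctive syllogism: from (P ∨ Q) and ¬P, infer Q.
One disjunct, 'x > 3', is ruled out; the other must hold.

x ≤ 3


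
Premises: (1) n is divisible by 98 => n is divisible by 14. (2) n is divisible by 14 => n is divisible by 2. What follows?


Hypothetical syllogism: from (P → Q) and (Q → R), infer (P → R).
Chain the two implications through the shared middle term 'n is divisible by 14'.

n is divisible by 98 => n is divisible by 2


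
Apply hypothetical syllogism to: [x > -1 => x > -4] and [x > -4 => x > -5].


Hypothetical syllogism: from (P → Q) and (Q → R), infer (P → R).
Chain the two implications through the shared middle term 'x > -4'.

x > -1 => x > -5


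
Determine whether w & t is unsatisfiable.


Truth table over {t, w}:
t | w | φ
---------
False | False | False
True | False | False
False | True | False
True | True | True
Satisfying assignment at row 4: t=True, w=True gives True.

No, it is not a contradiction.


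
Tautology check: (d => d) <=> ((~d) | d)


Build the truth table over {d}:
d | φ
-----
False | True
True | True
Every row evaluates to true.

Yes, it is a tautology.


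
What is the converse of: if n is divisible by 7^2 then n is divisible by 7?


The converse of (P → Q) is (Q → P). It is not in general equivalent to the original.
Here P = 'n is divisible by 7^2' and Q = 'n is divisible by 7'.

If n is divisible by 7, then n is divisible by 7^2.


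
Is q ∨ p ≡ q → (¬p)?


Compare truth tables:
p | q | φ | ψ
-------------
F | F | F | T
T | F | T | T
F | T | T | T
T | T | T | F
They differ at row 1 (p=F, q=F): φ=F but ψ=T.

No, they are not logically equivalent.


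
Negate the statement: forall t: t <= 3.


¬(forall x: φ) = exists x: ¬φ, and ¬(exists x: φ) = forall x: ¬φ.
Apply to the universal statement.

exists t: ~(t <= 3)


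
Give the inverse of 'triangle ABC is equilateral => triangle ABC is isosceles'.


The inverse of (P → Q) is (¬P → ¬Q). It is equivalent to the converse, not to the original.
Here P = 'triangle ABC is equilateral' and Q = 'triangle ABC is isosceles'.

If not (triangle ABC is equilateral), then not (triangle ABC is isosceles).


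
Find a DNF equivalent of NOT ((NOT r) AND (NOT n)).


Step 1: Apply De Morgan: ¬((¬r) ∧ (¬n)) = ¬(¬r) ∨ ¬(¬n).
Step 2: Eliminate any double negations (¬¬X = X).

r OR n


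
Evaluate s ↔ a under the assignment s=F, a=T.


Substitute s=F, a=T:
s ↔ a = F ↔ T = F

F


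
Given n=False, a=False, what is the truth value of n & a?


Conjunction is true only when both operands are true.
Substitute: n=False, a=False.
False & False evaluates to False.

False


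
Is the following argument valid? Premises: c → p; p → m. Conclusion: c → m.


This matches the form of hypothetical syllogism: the conclusion follows in every model of the premises.

Valid.


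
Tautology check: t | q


Build the truth table over {q, t}:
q | t | φ
---------
False | False | False
True | False | True
False | True | True
True | True | True
Counterexample at row 1: with q=False, t=False, the formula is False.

No, it is not a tautology.


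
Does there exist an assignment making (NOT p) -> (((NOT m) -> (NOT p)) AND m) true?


Search for a satisfying assignment over {m, p}.
Try m=T, p=F: the formula evaluates to T.
A satisfying assignment exists.

Satisfiable.


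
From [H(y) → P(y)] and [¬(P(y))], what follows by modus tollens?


Modus tollens: from (P → Q) and ¬Q, infer ¬P.
Q = 'P(y)' is denied; since P → Q, P must also fail.

Not (H(y)).


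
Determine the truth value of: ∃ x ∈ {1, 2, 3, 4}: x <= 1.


Evaluate the predicate on each element: 1:T, 2:F, 3:F, 4:F.
Witness x = 1 satisfies the predicate.

T


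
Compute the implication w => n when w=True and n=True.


Implication is false only when antecedent is true and consequent is false.
Substitute: w=True, n=True.
True => True evaluates to True.

True


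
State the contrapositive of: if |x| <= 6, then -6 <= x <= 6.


The contrapositive of (P → Q) is (¬Q → ¬P); it is logically equivalent to the original.
Here P = '|x| <= 6' and Q = '-6 <= x <= 6'.

If not (-6 <= x <= 6), then not (|x| <= 6).


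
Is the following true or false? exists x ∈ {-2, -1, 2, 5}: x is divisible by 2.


Evaluate the predicate on each element: -2:True, -1:False, 2:True, 5:False.
Witness x = -2 satisfies the predicate.

True


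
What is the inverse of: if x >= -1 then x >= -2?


The inverse of (P → Q) is (¬P → ¬Q). It is equivalent to the converse, not to the original.
Here P = 'x >= -1' and Q = 'x >= -2'.

If not (x >= -1), then not (x >= -2).


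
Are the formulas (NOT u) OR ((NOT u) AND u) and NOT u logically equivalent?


Compare truth tables:
u | φ | ψ
---------
F | T | T
T | F | F
The columns φ and ψ agree on every row.

Yes, they are logically equivalent.


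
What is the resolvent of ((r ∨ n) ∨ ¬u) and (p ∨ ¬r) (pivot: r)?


The clauses contain complementary literals r and ¬r.
Resolution eliminates this pair and disjoins the remaining literals (merging duplicates).

((¬u ∨ n) ∨ p)


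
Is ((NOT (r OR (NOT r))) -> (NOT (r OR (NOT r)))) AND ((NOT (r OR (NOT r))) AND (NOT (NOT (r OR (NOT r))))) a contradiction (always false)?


Truth table over {r}:
r | φ
-----
F | F
T | F
Every row is false.

Yes, it is a contradiction.


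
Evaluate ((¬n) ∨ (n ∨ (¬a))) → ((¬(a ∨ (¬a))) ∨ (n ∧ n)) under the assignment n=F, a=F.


Substitute n=F, a=F:
¬n = T
¬a = T
n ∨ (¬a) = F ∨ T = T
(¬n) ∨ (n ∨ (¬a)) = T ∨ T = T
¬a = T
a ∨ (¬a) = F ∨ T = T
¬(a ∨ (¬a)) = F
n ∧ n = F ∧ F = F
(¬(a ∨ (¬a))) ∨ (n ∧ n) = F ∨ F = F
((¬n) ∨ (n ∨ (¬a))) → ((¬(a ∨ (¬a))) ∨ (n ∧ n)) = T → F = F

F


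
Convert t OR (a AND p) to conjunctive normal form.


Step 1: Distribute ∨ over ∧: t ∨ (a ∧ p) = (t ∨ a) ∧ (t ∨ p).

(t OR a) AND (t OR p)


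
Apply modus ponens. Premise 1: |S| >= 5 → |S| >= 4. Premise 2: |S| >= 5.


Modus ponens: from (P → Q) and P, infer Q.
P = '|S| >= 5' is asserted, and P → Q holds, so Q follows.

|S| >= 4.


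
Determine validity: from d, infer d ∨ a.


This matches the form of disjunction introduction: the conclusion follows in every model of the premises.

Valid.


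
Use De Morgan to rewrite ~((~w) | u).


De Morgan: the negation of a disjunction is the conjunction of the negations.
Distribute ~ across |, flipping it to &, and negate each literal.

w & (~u)


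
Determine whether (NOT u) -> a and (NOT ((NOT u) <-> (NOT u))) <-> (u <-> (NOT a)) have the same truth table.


Compare truth tables:
a | u | φ | ψ
-------------
F | F | F | T
T | F | T | F
F | T | T | F
T | T | T | T
They differ at row 1 (a=F, u=F): φ=F but ψ=T.

No, they are not logically equivalent.


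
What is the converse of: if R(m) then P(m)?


The converse of (P → Q) is (Q → P). It is not in general equivalent to the original.
Here P = 'R(m)' and Q = 'P(m)'.

If P(m), then R(m).


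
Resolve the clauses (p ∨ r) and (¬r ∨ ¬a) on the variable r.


The clauses contain complementary literals r and ¬r.
Resolution eliminates this pair and disjoins the remaining literals (merging duplicates).

(p ∨ ¬a)


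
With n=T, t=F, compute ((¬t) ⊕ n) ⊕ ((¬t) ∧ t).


Substitute n=T, t=F:
¬t = T
(¬t) ⊕ n = T ⊕ T = F
¬t = T
(¬t) ∧ t = T ∧ F = F
((¬t) ⊕ n) ⊕ ((¬t) ∧ t) = F ⊕ F = F

F


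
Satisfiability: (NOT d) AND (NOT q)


Search for a satisfying assignment over {d, q}.
Try d=F, q=F: the formula evaluates to T.
A satisfying assignment exists.

Satisfiable.


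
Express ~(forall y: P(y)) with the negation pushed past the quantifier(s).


¬(forall x: φ) = exists x: ¬φ, and ¬(exists x: φ) = forall x: ¬φ.
Apply to the universal statement.

exists y: ~(P(y))


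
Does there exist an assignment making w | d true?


Search for a satisfying assignment over {d, w}.
Try d=True, w=False: the formula evaluates to True.
A satisfying assignment exists.

Satisfiable.


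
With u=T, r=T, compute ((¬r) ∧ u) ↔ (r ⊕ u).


Substitute u=T, r=T:
¬r = F
(¬r) ∧ u = F ∧ T = F
r ⊕ u = T ⊕ T = F
((¬r) ∧ u) ↔ (r ⊕ u) = F ↔ F = T

T


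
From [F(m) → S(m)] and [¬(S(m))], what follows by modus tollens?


Modus tollens: from (P → Q) and ¬Q, infer ¬P.
Q = 'S(m)' is denied; since P → Q, P must also fail.

Not (F(m)).


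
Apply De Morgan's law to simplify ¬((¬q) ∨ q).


De Morgan: the negation of a disjunction is the conjunction of the negations.
Distribute ¬ across ∨, flipping it to ∧, and negate each literal.

q ∧ (¬q)


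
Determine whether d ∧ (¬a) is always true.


Build the truth table over {a, d}:
a | d | φ
---------
F | F | F
T | F | F
F | T | T
T | T | F
Counterexample at row 1: with a=F, d=F, the formula is F.

No, it is not a tautology.


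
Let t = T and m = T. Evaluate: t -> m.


Implication is false only when antecedent is true and consequent is false.
Substitute: t=T, m=T.
T -> T evaluates to T.

T


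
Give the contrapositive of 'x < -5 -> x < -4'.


The contrapositive of (P → Q) is (¬Q → ¬P); it is logically equivalent to the original.
Here P = 'x < -5' and Q = 'x < -4'.

If not (x < -4), then not (x < -5).


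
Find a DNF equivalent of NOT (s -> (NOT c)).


Step 1: Rewrite implication then negate: ¬(¬s ∨ (¬c)) = s ∧ ¬(¬c).
Step 2: Eliminate any double negations (¬¬X = X).

s AND c


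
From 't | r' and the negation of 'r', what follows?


Disjunctive syllogism: from (P ∨ Q) and ¬P, infer Q.
One disjunct, 'r', is ruled out; the other must hold.

t


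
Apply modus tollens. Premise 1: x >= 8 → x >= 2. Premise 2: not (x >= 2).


Modus tollens: from (P → Q) and ¬Q, infer ¬P.
Q = 'x >= 2' is denied; since P → Q, P must also fail.

Not (x >= 8).


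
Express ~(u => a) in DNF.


Step 1: Rewrite implication then negate: ¬(¬u ∨ a) = u ∧ ¬a.

u & (~a)


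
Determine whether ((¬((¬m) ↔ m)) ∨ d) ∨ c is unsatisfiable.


Truth table over {c, d, m}:
c | d | m | φ
-------------
F | F | F | T
T | F | F | T
F | T | F | T
T | T | F | T
F | F | T | T
T | F | T | T
F | T | T | T
T | T | T | T
Satisfying assignment at row 1: c=F, d=F, m=F gives T.

No, it is not a contradiction.


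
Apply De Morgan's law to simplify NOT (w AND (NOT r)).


De Morgan: the negation of a conjunction is the disjunction of the negations.
Distribute NOT across AND, flipping it to OR, and negate each literal.

(NOT w) OR r


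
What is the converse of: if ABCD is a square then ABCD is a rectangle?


The converse of (P → Q) is (Q → P). It is not in general equivalent to the original.
Here P = 'ABCD is a square' and Q = 'ABCD is a rectangle'.

If ABCD is a rectangle, then ABCD is a square.


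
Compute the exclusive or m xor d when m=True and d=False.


Exclusive or is true when exactly one operand is true.
Substitute: m=True, d=False.
True xor False evaluates to True.

True


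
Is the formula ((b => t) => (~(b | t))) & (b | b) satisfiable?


Search for a satisfying assignment over {b, t}.
Try b=True, t=False: the formula evaluates to True.
A satisfying assignment exists.

Satisfiable.


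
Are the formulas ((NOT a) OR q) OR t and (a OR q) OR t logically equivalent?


Compare truth tables:
a | q | t | φ | ψ
-----------------
F | F | F | T | F
T | F | F | F | T
F | T | F | T | T
T | T | F | T | T
F | F | T | T | T
T | F | T | T | T
F | T | T | T | T
T | T | T | T | T
They differ at row 1 (a=F, q=F, t=F): φ=T but ψ=F.

No, they are not logically equivalent.


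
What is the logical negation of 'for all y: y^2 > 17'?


¬(for all x: φ) = there exists x: ¬φ, and ¬(there exists x: φ) = for all x: ¬φ.
Apply to the universal statement.

there exists y: NOT(y^2 > 17)


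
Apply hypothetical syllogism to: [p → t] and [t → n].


Hypothetical syllogism: from (P → Q) and (Q → R), infer (P → R).
Chain the two implications through the shared middle term 't'.

p → n


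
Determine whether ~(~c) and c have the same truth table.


Compare truth tables:
c | φ | ψ
---------
False | False | False
True | True | True
The columns φ and ψ agree on every row.

Yes, they are logically equivalent.


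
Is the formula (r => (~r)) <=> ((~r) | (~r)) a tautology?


Build the truth table over {r}:
r | φ
-----
False | True
True | True
Every row evaluates to true.

Yes, it is a tautology.


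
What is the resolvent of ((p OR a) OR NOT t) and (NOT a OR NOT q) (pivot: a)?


The clauses contain complementary literals a and NOTa.
Resolution eliminates this pair and disjoins the remaining literals (merging duplicates).

((NOT t OR p) OR NOT q)


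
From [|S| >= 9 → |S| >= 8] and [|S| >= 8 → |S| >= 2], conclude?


Hypothetical syllogism: from (P → Q) and (Q → R), infer (P → R).
Chain the two implications through the shared middle term '|S| >= 8'.

|S| >= 9 → |S| >= 2


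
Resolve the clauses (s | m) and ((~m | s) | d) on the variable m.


The clauses contain complementary literals m and ~m.
Resolution eliminates this pair and disjoins the remaining literals (merging duplicates).

(s | d)


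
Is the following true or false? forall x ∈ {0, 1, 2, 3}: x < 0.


Evaluate the predicate on each element: 0:False, 1:False, 2:False, 3:False.
Counterexample x = 0 fails the predicate.

False


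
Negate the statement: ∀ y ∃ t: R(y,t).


Negation flips each quantifier (∀↔∃) and negates the inner predicate.
¬(∀ y ∃ t: φ) = ∃ y ∀ t: ¬φ.

∃ y ∀ t: ¬(R(y,t))


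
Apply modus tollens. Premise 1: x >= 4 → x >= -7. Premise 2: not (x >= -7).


Modus tollens: from (P → Q) and ¬Q, infer ¬P.
Q = 'x >= -7' is denied; since P → Q, P must also fail.

Not (x >= 4).


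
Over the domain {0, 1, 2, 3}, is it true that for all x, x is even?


Evaluate the predicate on each element: 0:T, 1:F, 2:T, 3:F.
Counterexample x = 1 fails the predicate.

F


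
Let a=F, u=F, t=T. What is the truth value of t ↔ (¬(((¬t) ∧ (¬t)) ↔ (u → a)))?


Substitute a=F, u=F, t=T:
¬t = F
¬t = F
(¬t) ∧ (¬t) = F ∧ F = F
u → a = F → F = T
((¬t) ∧ (¬t)) ↔ (u → a) = F ↔ T = F
¬(((¬t) ∧ (¬t)) ↔ (u → a)) = T
t ↔ (¬(((¬t) ∧ (¬t)) ↔ (u → a))) = T ↔ T = T

T


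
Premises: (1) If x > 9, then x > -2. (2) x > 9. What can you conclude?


Modus ponens: from (P → Q) and P, infer Q.
P = 'x > 9' is asserted, and P → Q holds, so Q follows.

x > -2.


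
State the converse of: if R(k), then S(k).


The converse of (P → Q) is (Q → P). It is not in general equivalent to the original.
Here P = 'R(k)' and Q = 'S(k)'.

If S(k), then R(k).


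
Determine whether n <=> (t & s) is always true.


Build the truth table over {n, s, t}:
n | s | t | φ
-------------
False | False | False | True
True | False | False | False
False | True | False | True
True | True | False | False
False | False | True | True
True | False | True | False
False | True | True | False
True | True | True | True
Counterexample at row 2: with n=True, s=False, t=False, the formula is False.

No, it is not a tautology.


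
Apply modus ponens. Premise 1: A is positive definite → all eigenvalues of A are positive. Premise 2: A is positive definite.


Modus ponens: from (P → Q) and P, infer Q.
P = 'A is positive definite' is asserted, and P → Q holds, so Q follows.

all eigenvalues of A are positive.


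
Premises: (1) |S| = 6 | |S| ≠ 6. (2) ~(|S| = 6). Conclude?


Disjunctive syllogism: from (P ∨ Q) and ¬P, infer Q.
One disjunct, '|S| = 6', is ruled out; the other must hold.

|S| ≠ 6


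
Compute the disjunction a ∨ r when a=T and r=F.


Disjunction is false only when both operands are false.
Substitute: a=T, r=F.
T ∨ F evaluates to T.

T


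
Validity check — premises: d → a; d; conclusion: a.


This matches the form of modus ponens: the conclusion follows in every model of the premises.

Valid.


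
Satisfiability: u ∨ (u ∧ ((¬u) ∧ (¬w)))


Search for a satisfying assignment over {u, w}.
Try u=T, w=F: the formula evaluates to T.
A satisfying assignment exists.

Satisfiable.


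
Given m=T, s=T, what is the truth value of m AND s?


Conjunction is true only when both operands are true.
Substitute: m=T, s=T.
T AND T evaluates to T.

T


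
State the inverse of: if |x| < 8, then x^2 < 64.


The inverse of (P → Q) is (¬P → ¬Q). It is equivalent to the converse, not to the original.
Here P = '|x| < 8' and Q = 'x^2 < 64'.

If not (|x| < 8), then not (x^2 < 64).


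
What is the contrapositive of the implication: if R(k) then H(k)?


The contrapositive of (P → Q) is (¬Q → ¬P); it is logically equivalent to the original.
Here P = 'R(k)' and Q = 'H(k)'.

If not (H(k)), then not (R(k)).


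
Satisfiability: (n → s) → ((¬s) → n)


Search for a satisfying assignment over {n, s}.
Try n=T, s=F: the formula evaluates to T.
A satisfying assignment exists.

Satisfiable.


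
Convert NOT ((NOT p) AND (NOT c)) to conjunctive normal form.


Step 1: Apply De Morgan: ¬((¬p) ∧ (¬c)) = ¬(¬p) ∨ ¬(¬c).
Step 2: Eliminate any double negations (¬¬X = X).

p OR c


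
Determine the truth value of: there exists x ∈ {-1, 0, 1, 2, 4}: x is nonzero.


Evaluate the predicate on each element: -1:T, 0:F, 1:T, 2:T, 4:T.
Witness x = -1 satisfies the predicate.

T


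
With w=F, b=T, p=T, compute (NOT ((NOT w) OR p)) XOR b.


Substitute w=F, b=T, p=T:
NOT w = T
(NOT w) OR p = T OR T = T
NOT ((NOT w) OR p) = F
(NOT ((NOT w) OR p)) XOR b = F XOR T = T

T


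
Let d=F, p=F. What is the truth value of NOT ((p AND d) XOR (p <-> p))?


Substitute d=F, p=F:
p AND d = F AND F = F
p <-> p = F <-> F = T
(p AND d) XOR (p <-> p) = F XOR T = T
NOT ((p AND d) XOR (p <-> p)) = F

F


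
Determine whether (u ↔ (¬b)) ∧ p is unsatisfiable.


Truth table over {b, p, u}:
b | p | u | φ
-------------
F | F | F | F
T | F | F | F
F | T | F | F
T | T | F | T
F | F | T | F
T | F | T | F
F | T | T | T
T | T | T | F
Satisfying assignment at row 4: b=T, p=T, u=F gives T.

No, it is not a contradiction.


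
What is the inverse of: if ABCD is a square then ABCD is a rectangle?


The inverse of (P → Q) is (¬P → ¬Q). It is equivalent to the converse, not to the original.
Here P = 'ABCD is a square' and Q = 'ABCD is a rectangle'.

If not (ABCD is a square), then not (ABCD is a rectangle).


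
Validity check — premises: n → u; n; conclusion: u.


This matches the form of modus ponens: the conclusion follows in every model of the premises.

Valid.


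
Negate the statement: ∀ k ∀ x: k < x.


Negation flips each quantifier (∀↔∃) and negates the inner predicate.
¬(∀ k ∀ x: φ) = ∃ k ∃ x: ¬φ.

∃ k ∃ x: ¬(k < x)


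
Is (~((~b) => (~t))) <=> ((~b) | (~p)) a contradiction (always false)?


Truth table over {b, p, t}:
b | p | t | φ
-------------
False | False | False | False
True | False | False | False
False | True | False | False
True | True | False | True
False | False | True | True
True | False | True | False
False | True | True | True
True | True | True | True
Satisfying assignment at row 4: b=True, p=True, t=False gives True.

No, it is not a contradiction.


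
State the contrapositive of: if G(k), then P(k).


The contrapositive of (P → Q) is (¬Q → ¬P); it is logically equivalent to the original.
Here P = 'G(k)' and Q = 'P(k)'.

If not (P(k)), then not (G(k)).


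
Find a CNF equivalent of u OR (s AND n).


Step 1: Distribute ∨ over ∧: u ∨ (s ∧ n) = (u ∨ s) ∧ (u ∨ n).

(u OR s) AND (u OR n)


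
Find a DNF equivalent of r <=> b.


Step 1: r ↔ b is true exactly when both agree: (r ∧ b) ∨ (¬r ∧ ¬b).

(r & b) | ((~r) & (~b))


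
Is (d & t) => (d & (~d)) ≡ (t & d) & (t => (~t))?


Compare truth tables:
d | t | φ | ψ
-------------
False | False | True | False
True | False | True | False
False | True | True | False
True | True | False | False
They differ at row 1 (d=False, t=False): φ=True but ψ=False.

No, they are not logically equivalent.


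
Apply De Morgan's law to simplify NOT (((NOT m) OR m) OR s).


De Morgan: the negation of a disjunction is the conjunction of the negations.
Distribute NOT across OR, flipping it to AND, and negate each literal.

(m AND (NOT m)) AND (NOT s)


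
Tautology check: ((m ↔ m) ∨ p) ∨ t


Build the truth table over {m, p, t}:
m | p | t | φ
-------------
F | F | F | T
T | F | F | T
F | T | F | T
T | T | F | T
F | F | T | T
T | F | T | T
F | T | T | T
T | T | T | T
Every row evaluates to true.

Yes, it is a tautology.


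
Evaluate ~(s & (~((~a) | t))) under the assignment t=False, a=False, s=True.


Substitute t=False, a=False, s=True:
~a = True
(~a) | t = True | False = True
~((~a) | t) = False
s & (~((~a) | t)) = True & False = False
~(s & (~((~a) | t))) = True

True


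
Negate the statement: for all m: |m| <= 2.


¬(for all x: φ) = there exists x: ¬φ, and ¬(there exists x: φ) = for all x: ¬φ.
Apply to the universal statement.

there exists m: NOT(|m| <= 2)


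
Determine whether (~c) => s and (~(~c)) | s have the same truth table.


Compare truth tables:
c | s | φ | ψ
-------------
False | False | False | False
True | False | True | True
False | True | True | True
True | True | True | True
The columns φ and ψ agree on every row.

Yes, they are logically equivalent.


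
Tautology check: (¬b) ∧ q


Build the truth table over {b, q}:
b | q | φ
---------
F | F | F
T | F | F
F | T | T
T | T | F
Counterexample at row 1: with b=F, q=F, the formula is F.

No, it is not a tautology.


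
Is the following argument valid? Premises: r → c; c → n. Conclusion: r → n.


This matches the form of hypothetical syllogism: the conclusion follows in every model of the premises.

Valid.


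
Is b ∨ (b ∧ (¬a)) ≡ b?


Compare truth tables:
a | b | φ | ψ
-------------
F | F | F | F
T | F | F | F
F | T | T | T
T | T | T | T
The columns φ and ψ agree on every row.

Yes, they are logically equivalent.


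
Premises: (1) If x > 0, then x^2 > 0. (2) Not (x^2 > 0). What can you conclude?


Modus tollens: from (P → Q) and ¬Q, infer ¬P.
Q = 'x^2 > 0' is denied; since P → Q, P must also fail.

Not (x > 0).


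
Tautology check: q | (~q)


Build the truth table over {q}:
q | φ
-----
False | True
True | True
Every row evaluates to true.

Yes, it is a tautology.


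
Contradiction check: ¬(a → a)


Truth table over {a}:
a | φ
-----
F | F
T | F
Every row is false.

Yes, it is a contradiction.


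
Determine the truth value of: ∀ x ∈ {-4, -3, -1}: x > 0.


Evaluate the predicate on each element: -4:F, -3:F, -1:F.
Counterexample x = -4 fails the predicate.

F


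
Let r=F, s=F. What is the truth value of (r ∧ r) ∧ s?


Substitute r=F, s=F:
r ∧ r = F ∧ F = F
(r ∧ r) ∧ s = F ∧ F = F

F


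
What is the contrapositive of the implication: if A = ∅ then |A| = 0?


The contrapositive of (P → Q) is (¬Q → ¬P); it is logically equivalent to the original.
Here P = 'A = ∅' and Q = '|A| = 0'.

If not (|A| = 0), then not (A = ∅).


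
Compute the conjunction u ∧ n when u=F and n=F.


Conjunction is true only when both operands are true.
Substitute: u=F, n=F.
F ∧ F evaluates to F.

F


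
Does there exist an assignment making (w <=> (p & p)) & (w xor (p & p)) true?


Check all 4 assignments over {p, w}:
p | w | φ
---------
False | False | False
True | False | False
False | True | False
True | True | False
No assignment makes the formula true.

Unsatisfiable.


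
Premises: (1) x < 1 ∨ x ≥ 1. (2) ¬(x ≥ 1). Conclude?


Disjunctive syllogism: from (P ∨ Q) and ¬P, infer Q.
One disjunct, 'x ≥ 1', is ruled out; the other must hold.

x < 1


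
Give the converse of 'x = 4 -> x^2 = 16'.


The converse of (P → Q) is (Q → P). It is not in general equivalent to the original.
Here P = 'x = 4' and Q = 'x^2 = 16'.

If x^2 = 16, then x = 4.


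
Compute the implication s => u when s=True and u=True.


Implication is false only when antecedent is true and consequent is false.
Substitute: s=True, u=True.
True => True evaluates to True.

True


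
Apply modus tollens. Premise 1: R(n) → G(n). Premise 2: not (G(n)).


Modus tollens: from (P → Q) and ¬Q, infer ¬P.
Q = 'G(n)' is denied; since P → Q, P must also fail.

Not (R(n)).


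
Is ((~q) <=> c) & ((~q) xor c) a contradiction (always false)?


Truth table over {c, q}:
c | q | φ
---------
False | False | False
True | False | False
False | True | False
True | True | False
Every row is false.

Yes, it is a contradiction.


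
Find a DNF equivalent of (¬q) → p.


Step 1: Rewrite (¬q) → p as ¬(¬q) ∨ p.
Step 2: Eliminate any double negations (¬¬X = X).

q ∨ p


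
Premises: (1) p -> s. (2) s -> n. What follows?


Hypothetical syllogism: from (P → Q) and (Q → R), infer (P → R).
Chain the two implications through the shared middle term 's'.

p -> n


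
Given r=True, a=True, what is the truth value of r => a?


Implication is false only when antecedent is true and consequent is false.
Substitute: r=True, a=True.
True => True evaluates to True.

True


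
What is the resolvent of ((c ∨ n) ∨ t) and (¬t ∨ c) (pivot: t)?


The clauses contain complementary literals t and ¬t.
Resolution eliminates this pair and disjoins the remaining literals (merging duplicates).

(n ∨ c)


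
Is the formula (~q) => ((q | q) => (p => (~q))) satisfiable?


Search for a satisfying assignment over {p, q}.
Try p=False, q=False: the formula evaluates to True.
A satisfying assignment exists.

Satisfiable.


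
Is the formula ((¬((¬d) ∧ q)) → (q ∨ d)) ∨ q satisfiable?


Search for a satisfying assignment over {d, q}.
Try d=T, q=F: the formula evaluates to T.
A satisfying assignment exists.

Satisfiable.


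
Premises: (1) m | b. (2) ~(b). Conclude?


Disjunctive syllogism: from (P ∨ Q) and ¬P, infer Q.
One disjunct, 'b', is ruled out; the other must hold.

m


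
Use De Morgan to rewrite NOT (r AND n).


De Morgan: the negation of a conjunction is the disjunction of the negations.
Distribute NOT across AND, flipping it to OR, and negate each literal.

(NOT r) OR (NOT n)


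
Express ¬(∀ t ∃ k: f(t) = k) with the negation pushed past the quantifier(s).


Negation flips each quantifier (∀↔∃) and negates the inner predicate.
¬(∀ t ∃ k: φ) = ∃ t ∀ k: ¬φ.

∃ t ∀ k: ¬(f(t) = k)


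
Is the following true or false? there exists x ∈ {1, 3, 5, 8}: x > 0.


Evaluate the predicate on each element: 1:T, 3:T, 5:T, 8:T.
Witness x = 1 satisfies the predicate.

T


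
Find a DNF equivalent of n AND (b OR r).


Step 1: Distribute ∧ over ∨: n ∧ (b ∨ r) = (n ∧ b) ∨ (n ∧ r).

(n AND b) OR (n AND r)


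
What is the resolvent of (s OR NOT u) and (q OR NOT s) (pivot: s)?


The clauses contain complementary literals s and NOTs.
Resolution eliminates this pair and disjoins the remaining literals (merging duplicates).

(NOT u OR q)


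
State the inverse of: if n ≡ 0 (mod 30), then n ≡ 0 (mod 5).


The inverse of (P → Q) is (¬P → ¬Q). It is equivalent to the converse, not to the original.
Here P = 'n ≡ 0 (mod 30)' and Q = 'n ≡ 0 (mod 5)'.

If not (n ≡ 0 (mod 30)), then not (n ≡ 0 (mod 5)).


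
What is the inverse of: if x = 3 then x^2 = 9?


The inverse of (P → Q) is (¬P → ¬Q). It is equivalent to the converse, not to the original.
Here P = 'x = 3' and Q = 'x^2 = 9'.

If not (x = 3), then not (x^2 = 9).


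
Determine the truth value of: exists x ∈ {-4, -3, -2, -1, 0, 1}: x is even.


Evaluate the predicate on each element: -4:True, -3:False, -2:True, -1:False, 0:True, 1:False.
Witness x = -4 satisfies the predicate.

True


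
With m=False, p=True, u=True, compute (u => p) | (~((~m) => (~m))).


Substitute m=False, p=True, u=True:
u => p = True => True = True
~m = True
~m = True
(~m) => (~m) = True => True = True
~((~m) => (~m)) = False
(u => p) | (~((~m) => (~m))) = True | False = True

True


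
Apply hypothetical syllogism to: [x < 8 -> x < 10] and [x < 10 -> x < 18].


Hypothetical syllogism: from (P → Q) and (Q → R), infer (P → R).
Chain the two implications through the shared middle term 'x < 10'.

x < 8 -> x < 18


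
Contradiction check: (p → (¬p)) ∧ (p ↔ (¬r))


Truth table over {p, r}:
p | r | φ
---------
F | F | F
T | F | F
F | T | T
T | T | F
Satisfying assignment at row 3: p=F, r=T gives T.

No, it is not a contradiction.


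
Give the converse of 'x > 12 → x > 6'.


The converse of (P → Q) is (Q → P). It is not in general equivalent to the original.
Here P = 'x > 12' and Q = 'x > 6'.

If x > 6, then x > 12.


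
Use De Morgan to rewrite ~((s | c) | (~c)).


De Morgan: the negation of a disjunction is the conjunction of the negations.
Distribute ~ across |, flipping it to &, and negate each literal.

((~s) & (~c)) & c


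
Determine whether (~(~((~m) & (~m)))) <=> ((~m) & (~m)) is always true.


Build the truth table over {m}:
m | φ
-----
False | True
True | True
Every row evaluates to true.

Yes, it is a tautology.


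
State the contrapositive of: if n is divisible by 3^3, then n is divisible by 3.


The contrapositive of (P → Q) is (¬Q → ¬P); it is logically equivalent to the original.
Here P = 'n is divisible by 3^3' and Q = 'n is divisible by 3'.

If not (n is divisible by 3), then not (n is divisible by 3^3).


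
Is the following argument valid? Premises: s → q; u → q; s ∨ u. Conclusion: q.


This matches the form of proof by cases: the conclusion follows in every model of the premises.

Valid.


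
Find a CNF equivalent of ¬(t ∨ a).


Step 1: Apply De Morgan: ¬(t ∨ a) = ¬t ∧ ¬a.

(¬t) ∧ (¬a)


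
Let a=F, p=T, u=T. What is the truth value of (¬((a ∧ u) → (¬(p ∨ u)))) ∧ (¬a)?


Substitute a=F, p=T, u=T:
a ∧ u = F ∧ T = F
p ∨ u = T ∨ T = T
¬(p ∨ u) = F
(a ∧ u) → (¬(p ∨ u)) = F → F = T
¬((a ∧ u) → (¬(p ∨ u))) = F
¬a = T
(¬((a ∧ u) → (¬(p ∨ u)))) ∧ (¬a) = F ∧ T = F

F


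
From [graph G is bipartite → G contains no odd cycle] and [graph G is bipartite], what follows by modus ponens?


Modus ponens: from (P → Q) and P, infer Q.
P = 'graph G is bipartite' is asserted, and P → Q holds, so Q follows.

G contains no odd cycle.


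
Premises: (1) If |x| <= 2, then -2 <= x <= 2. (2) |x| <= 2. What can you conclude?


Modus ponens: from (P → Q) and P, infer Q.
P = '|x| <= 2' is asserted, and P → Q holds, so Q follows.

-2 <= x <= 2.


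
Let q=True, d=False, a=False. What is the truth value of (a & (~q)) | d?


Substitute q=True, d=False, a=False:
~q = False
a & (~q) = False & False = False
(a & (~q)) | d = False | False = False

False


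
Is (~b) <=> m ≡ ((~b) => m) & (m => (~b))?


Compare truth tables:
b | m | φ | ψ
-------------
False | False | False | False
True | False | True | True
False | True | True | True
True | True | False | False
The columns φ and ψ agree on every row.

Yes, they are logically equivalent.


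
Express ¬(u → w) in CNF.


Step 1: Rewrite u → w as ¬u ∨ w.
Step 2: Negate: ¬(¬u ∨ w) = u ∧ ¬w (De Morgan + double negation).

u ∧ (¬w)


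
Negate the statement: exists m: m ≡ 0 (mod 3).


¬(forall x: φ) = exists x: ¬φ, and ¬(exists x: φ) = forall x: ¬φ.
Apply to the existential statement.

forall m: ~(m ≡ 0 (mod 3))


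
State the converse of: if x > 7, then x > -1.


The converse of (P → Q) is (Q → P). It is not in general equivalent to the original.
Here P = 'x > 7' and Q = 'x > -1'.

If x > -1, then x > 7.


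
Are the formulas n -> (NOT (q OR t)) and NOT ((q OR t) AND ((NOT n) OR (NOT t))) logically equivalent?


Compare truth tables:
n | q | t | φ | ψ
-----------------
F | F | F | T | T
T | F | F | T | T
F | T | F | T | F
T | T | F | F | F
F | F | T | T | F
T | F | T | F | T
F | T | T | T | F
T | T | T | F | T
They differ at row 3 (n=F, q=T, t=F): φ=T but ψ=F.

No, they are not logically equivalent.
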